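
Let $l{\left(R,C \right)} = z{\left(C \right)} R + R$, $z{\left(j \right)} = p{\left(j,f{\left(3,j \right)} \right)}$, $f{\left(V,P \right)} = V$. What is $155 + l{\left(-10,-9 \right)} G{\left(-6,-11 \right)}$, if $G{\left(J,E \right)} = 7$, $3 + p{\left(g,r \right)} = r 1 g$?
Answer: $2185$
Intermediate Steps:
$p{\left(g,r \right)} = -3 + g r$ ($p{\left(g,r \right)} = -3 + r 1 g = -3 + r g = -3 + g r$)
$z{\left(j \right)} = -3 + 3 j$ ($z{\left(j \right)} = -3 + j 3 = -3 + 3 j$)
$l{\left(R,C \right)} = R + R \left(-3 + 3 C\right)$ ($l{\left(R,C \right)} = \left(-3 + 3 C\right) R + R = R \left(-3 + 3 C\right) + R = R + R \left(-3 + 3 C\right)$)
$155 + l{\left(-10,-9 \right)} G{\left(-6,-11 \right)} = 155 + - 10 \left(-2 + 3 \left(-9\right)\right) 7 = 155 + - 10 \left(-2 - 27\right) 7 = 155 + \left(-10\right) \left(-29\right) 7 = 155 + 290 \cdot 7 = 155 + 2030 = 2185$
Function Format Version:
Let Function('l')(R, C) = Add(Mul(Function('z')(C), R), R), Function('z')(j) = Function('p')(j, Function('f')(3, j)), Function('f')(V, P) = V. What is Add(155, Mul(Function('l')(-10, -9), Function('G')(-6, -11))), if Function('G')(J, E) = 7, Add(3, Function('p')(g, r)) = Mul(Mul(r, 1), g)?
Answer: 2185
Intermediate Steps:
Function('p')(g, r) = Add(-3, Mul(g, r)) (Function('p')(g, r) = Add(-3, Mul(Mul(r, 1), g)) = Add(-3, Mul(r, g)) = Add(-3, Mul(g, r)))
Function('z')(j) = Add(-3, Mul(3, j)) (Function('z')(j) = Add(-3, Mul(j, 3)) = Add(-3, Mul(3, j)))
Function('l')(R, C) = Add(R, Mul(R, Add(-3, Mul(3, C)))) (Function('l')(R, C) = Add(Mul(Add(-3, Mul(3, C)), R), R) = Add(Mul(R, Add(-3, Mul(3, C))), R) = Add(R, Mul(R, Add(-3, Mul(3, C)))))
Add(155, Mul(Function('l')(-10, -9), Function('G')(-6, -11))) = Add(155, Mul(Mul(-10, Add(-2, Mul(3, -9))), 7)) = Add(155, Mul(Mul(-10, Add(-2, -27)), 7)) = Add(155, Mul(Mul(-10, -29), 7)) = Add(155, Mul(290, 7)) = Add(155, 2030) = 2185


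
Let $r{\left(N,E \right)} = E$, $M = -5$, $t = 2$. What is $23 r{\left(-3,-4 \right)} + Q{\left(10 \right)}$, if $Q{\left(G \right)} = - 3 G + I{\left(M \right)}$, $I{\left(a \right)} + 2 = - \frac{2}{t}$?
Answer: $-125$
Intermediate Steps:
$I{\left(a \right)} = -3$ ($I{\left(a \right)} = -2 - \frac{2}{2} = -2 - 1 = -3$)
$Q{\left(G \right)} = -3 - 3 G$ ($Q{\left(G \right)} = - 3 G - 3 = -3 - 3 G$)
$23 r{\left(-3,-4 \right)} + Q{\left(10 \right)} = 23 \left(-4\right) - 33 = -92 - 33 = -125$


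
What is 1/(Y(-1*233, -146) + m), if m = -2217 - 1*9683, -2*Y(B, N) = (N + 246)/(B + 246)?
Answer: -13/154750 ≈ -8.4006e-5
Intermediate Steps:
Y(B, N) = -(246 + N)/(2*(246 + B)) (Y(B, N) = -(N + 246)/(2*(B + 246)) = -(246 + N)/(2*(246 + B)))
m = -11900 (m = -2217 - 9683 = -11900)
1/(Y(-1*233, -146) + m) = 1/((-246 - 1*(-146))/(2*(246 - 1*233)) - 11900) = 1/((-246 + 146)/(2*(246 - 233)) - 11900) = 1/((½)*(-100)/13 - 11900) = 1/((½)*(1/13)*(-100) - 11900) = 1/(-50/13 - 11900) = 1/(-154750/13) = -13/154750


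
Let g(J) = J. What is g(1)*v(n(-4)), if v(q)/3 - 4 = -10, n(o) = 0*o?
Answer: -18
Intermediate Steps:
n(o) = 0
v(q) = -18 (v(q) = 12 + 3*(-10) = 12 - 30 = -18)
g(1)*v(n(-4)) = 1*(-18) = -18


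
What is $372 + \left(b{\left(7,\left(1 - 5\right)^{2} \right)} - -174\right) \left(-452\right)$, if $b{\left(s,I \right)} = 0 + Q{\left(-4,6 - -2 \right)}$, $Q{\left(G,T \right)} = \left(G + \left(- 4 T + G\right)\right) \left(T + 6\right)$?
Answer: $174844$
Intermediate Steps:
$Q{\left(G,T \right)} = \left(6 + T\right) \left(- 4 T + 2 G\right)$ ($Q{\left(G,T \right)} = \left(G + \left(G - 4 T\right)\right) \left(6 + T\right) = \left(- 4 T + 2 G\right) \left(6 + T\right) = \left(6 + T\right) \left(- 4 T + 2 G\right)$)
$b{\left(s,I \right)} = -560$ ($b{\left(s,I \right)} = 0 + \left(- 24 \left(6 - -2\right) - 4 \left(6 - -2\right)^{2} + 12 \left(-4\right) + 2 \left(-4\right) \left(6 - -2\right)\right) = 0 - \left(48 + 4 \left(6 + 2\right)^{2} + 32 \left(6 + 2\right)\right) = 0 - \left(240 + 64 + 256\right) = 0 - 560 = -560$)
$372 + \left(b{\left(7,\left(1 - 5\right)^{2} \right)} - -174\right) \left(-452\right) = 372 + \left(-560 - -174\right) \left(-452\right) = 372 + \left(-560 + 174\right) \left(-452\right) = 372 - -174472 = 372 + 174472 = 174844$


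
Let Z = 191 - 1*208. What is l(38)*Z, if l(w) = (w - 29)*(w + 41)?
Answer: -12087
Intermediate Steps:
Z = -17 (Z = 191 - 208 = -17)
l(w) = (-29 + w)*(41 + w)
l(38)*Z = (-1189 + 38**2 + 12*38)*(-17) = (-1189 + 1444 + 456)*(-17) = 711*(-17) = -12087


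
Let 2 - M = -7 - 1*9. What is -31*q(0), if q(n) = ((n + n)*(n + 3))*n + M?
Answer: -558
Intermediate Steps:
M = 18 (M = 2 - (-7 - 1*9) = 2 - (-7 - 9) = 2 - 1*(-16) = 2 + 16 = 18)
q(n) = 18 + 2*n²*(3 + n) (q(n) = ((n + n)*(n + 3))*n + 18 = ((2*n)*(3 + n))*n + 18 = (2*n*(3 + n))*n + 18 = 2*n²*(3 + n) + 18 = 18 + 2*n²*(3 + n))
-31*q(0) = -31*(18 + 2*0³ + 6*0²) = -31*(18 + 2*0 + 6*0) = -31*(18 + 0 + 0) = -31*18 = -558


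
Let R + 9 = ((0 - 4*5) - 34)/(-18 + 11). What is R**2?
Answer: 81/49 ≈ 1.6531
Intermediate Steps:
R = -9/7 (R = -9 + ((0 - 4*5) - 34)/(-18 + 11) = -9 + ((0 - 20) - 34)/(-7) = -9 + (-20 - 34)*(-1/7) = -9 - 54*(-1/7) = -9 + 54/7 = -9/7 ≈ -1.2857)
R**2 = (-9/7)**2 = 81/49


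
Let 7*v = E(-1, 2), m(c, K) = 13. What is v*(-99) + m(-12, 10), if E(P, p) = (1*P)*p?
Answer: 289/7 ≈ 41.286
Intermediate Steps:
E(P, p) = P*p
v = -2/7 (v = (-1*2)/7 = (1/7)*(-2) = -2/7 ≈ -0.28571)
v*(-99) + m(-12, 10) = -2/7*(-99) + 13 = 198/7 + 13 = 289/7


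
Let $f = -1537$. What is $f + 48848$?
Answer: $47311$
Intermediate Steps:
$f + 48848 = -1537 + 48848 = 47311$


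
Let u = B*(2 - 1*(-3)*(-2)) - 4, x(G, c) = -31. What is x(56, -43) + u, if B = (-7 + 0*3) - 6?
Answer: 17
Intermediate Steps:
B = -13 (B = (-7 + 0) - 6 = -7 - 6 = -13)
u = 48 (u = -13*(2 - 1*(-3)*(-2)) - 4 = -13*(2 + 3*(-2)) - 4 = -13*(2 - 6) - 4 = -13*(-4) - 4 = 52 - 4 = 48)
x(56, -43) + u = -31 + 48 = 17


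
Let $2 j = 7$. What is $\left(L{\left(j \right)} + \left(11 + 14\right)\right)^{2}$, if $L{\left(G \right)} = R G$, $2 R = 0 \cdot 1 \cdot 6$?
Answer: $625$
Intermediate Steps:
$j = \frac{7}{2}$ ($j = \frac{1}{2} \cdot 7 = \frac{7}{2} \approx 3.5$)
$R = 0$ ($R = \frac{0 \cdot 1 \cdot 6}{2} = \frac{0 \cdot 6}{2} = \frac{1}{2} \cdot 0 = 0$)
$L{\left(G \right)} = 0$ ($L{\left(G \right)} = 0 G = 0$)
$\left(L{\left(j \right)} + \left(11 + 14\right)\right)^{2} = \left(0 + \left(11 + 14\right)\right)^{2} = \left(0 + 25\right)^{2} = 25^{2} = 625$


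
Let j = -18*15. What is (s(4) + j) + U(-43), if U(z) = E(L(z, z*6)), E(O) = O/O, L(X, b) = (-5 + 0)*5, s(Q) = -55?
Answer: -324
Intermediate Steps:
j = -270
L(X, b) = -25 (L(X, b) = -5*5 = -25)
E(O) = 1
U(z) = 1
(s(4) + j) + U(-43) = (-55 - 270) + 1 = -325 + 1 = -324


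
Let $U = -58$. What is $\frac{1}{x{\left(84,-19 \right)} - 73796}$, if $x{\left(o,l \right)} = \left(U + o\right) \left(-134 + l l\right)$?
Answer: $- \frac{1}{67894} \approx -1.4729 \cdot 10^{-5}$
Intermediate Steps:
$x{\left(o,l \right)} = \left(-134 + l^{2}\right) \left(-58 + o\right)$ ($x{\left(o,l \right)} = \left(-58 + o\right) \left(-134 + l l\right) = \left(-58 + o\right) \left(-134 + l^{2}\right) = \left(-134 + l^{2}\right) \left(-58 + o\right)$)
$\frac{1}{x{\left(84,-19 \right)} - 73796} = \frac{1}{\left(7772 - 11256 - 58 \left(-19\right)^{2} + 84 \left(-19\right)^{2}\right) - 73796} = \frac{1}{\left(7772 - 11256 - 20938 + 84 \cdot 361\right) - 73796} = \frac{1}{\left(7772 - 11256 - 20938 + 30324\right) - 73796} = \frac{1}{5902 - 73796} = \frac{1}{-67894} = - \frac{1}{67894}$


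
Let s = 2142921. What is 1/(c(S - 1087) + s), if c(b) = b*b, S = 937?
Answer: 1/2165421 ≈ 4.6180e-7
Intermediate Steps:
c(b) = b²
1/(c(S - 1087) + s) = 1/((937 - 1087)² + 2142921) = 1/((-150)² + 2142921) = 1/(22500 + 2142921) = 1/2165421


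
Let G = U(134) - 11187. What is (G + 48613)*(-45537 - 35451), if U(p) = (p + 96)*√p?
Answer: -3031056888 - 18627240*√134 ≈ -3.2467e+9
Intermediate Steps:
U(p) = √p*(96 + p) (U(p) = (96 + p)*√p = √p*(96 + p))
G = -11187 + 230*√134 (G = √134*(96 + 134) - 11187 = √134*230 - 11187 = 230*√134 - 11187 = -11187 + 230*√134 ≈ -8524.6)
(G + 48613)*(-45537 - 35451) = ((-11187 + 230*√134) + 48613)*(-45537 - 35451) = (37426 + 230*√134)*(-80988) = -3031056888 - 18627240*√134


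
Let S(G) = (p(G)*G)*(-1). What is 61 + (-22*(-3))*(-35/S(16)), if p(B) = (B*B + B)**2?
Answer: 36105347/591872 ≈ 61.002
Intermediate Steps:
p(B) = (B + B**2)**2 (p(B) = (B**2 + B)**2 = (B + B**2)**2)
S(G) = -G**3*(1 + G)**2 (S(G) = ((G**2*(1 + G)**2)*G)*(-1) = (G**3*(1 + G)**2)*(-1) = -G**3*(1 + G)**2)
61 + (-22*(-3))*(-35/S(16)) = 61 + (-22*(-3))*(-35*(-1/(4096*(1 + 16)**2))) = 61 + 66*(-35/((-1*4096*17**2))) = 61 + 66*(-35/((-1*4096*289))) = 61 + 66*(-35/(-1183744)) = 61 + 66*(-35*(-1/1183744)) = 61 + 66*(35/1183744) = 61 + 1155/591872 = 36105347/591872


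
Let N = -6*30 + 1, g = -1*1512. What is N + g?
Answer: -1691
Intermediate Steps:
g = -1512
N = -179 (N = -180 + 1 = -179)
N + g = -179 - 1512 = -1691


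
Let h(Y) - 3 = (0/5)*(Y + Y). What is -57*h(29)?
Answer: -171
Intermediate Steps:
h(Y) = 3 (h(Y) = 3 + (0/5)*(Y + Y) = 3 + (0*(1/5))*(2*Y) = 3 + 0*(2*Y) = 3 + 0 = 3)
-57*h(29) = -57*3 = -171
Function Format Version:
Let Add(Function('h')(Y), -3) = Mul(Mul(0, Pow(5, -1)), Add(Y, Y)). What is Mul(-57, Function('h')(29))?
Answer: -171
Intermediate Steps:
Function('h')(Y) = 3 (Function('h')(Y) = Add(3, Mul(Mul(0, Pow(5, -1)), Add(Y, Y))) = Add(3, Mul(Mul(0, Rational(1, 5)), Mul(2, Y))) = Add(3, Mul(0, Mul(2, Y))) = Add(3, 0) = 3)
Mul(-57, Function('h')(29)) = Mul(-57, 3) = -171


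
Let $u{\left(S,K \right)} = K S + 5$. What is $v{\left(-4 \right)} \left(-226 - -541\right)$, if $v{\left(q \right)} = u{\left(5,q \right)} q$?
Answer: $18900$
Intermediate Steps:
$u{\left(S,K \right)} = 5 + K S$
$v{\left(q \right)} = q \left(5 + 5 q\right)$ ($v{\left(q \right)} = \left(5 + q 5\right) q = \left(5 + 5 q\right) q = q \left(5 + 5 q\right)$)
$v{\left(-4 \right)} \left(-226 - -541\right) = 5 \left(-4\right) \left(1 - 4\right) \left(-226 - -541\right) = 5 \left(-4\right) \left(-3\right) \left(-226 + 541\right) = 60 \cdot 315 = 18900$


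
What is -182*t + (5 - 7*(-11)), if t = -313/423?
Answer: 91652/423 ≈ 216.67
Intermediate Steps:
t = -313/423 (t = -313*1/423 = -313/423 ≈ -0.73995)
-182*t + (5 - 7*(-11)) = -182*(-313/423) + (5 - 7*(-11)) = 56966/423 + (5 + 77) = 56966/423 + 82 = 91652/423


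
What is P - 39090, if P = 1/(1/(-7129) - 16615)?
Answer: -4630145461369/118448336 ≈ -39090.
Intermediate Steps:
P = -7129/118448336 (P = 1/(-1/7129 - 16615) = 1/(-118448336/7129) = -7129/118448336 ≈ -6.0187e-5)
P - 39090 = -7129/118448336 - 39090 = -4630145461369/118448336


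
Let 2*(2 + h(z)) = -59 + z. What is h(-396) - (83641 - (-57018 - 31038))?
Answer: -343853/2 ≈ -1.7193e+5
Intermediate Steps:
h(z) = -63/2 + z/2 (h(z) = -2 + (-59 + z)/2 = -2 + (-59/2 + z/2) = -63/2 + z/2)
h(-396) - (83641 - (-57018 - 31038)) = (-63/2 + (½)*(-396)) - (83641 - (-57018 - 31038)) = (-63/2 - 198) - (83641 - 1*(-88056)) = -459/2 - (83641 + 88056) = -459/2 - 1*171697 = -459/2 - 171697 = -343853/2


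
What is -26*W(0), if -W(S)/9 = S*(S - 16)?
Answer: 0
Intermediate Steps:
W(S) = -9*S*(-16 + S) (W(S) = -9*S*(S - 16) = -9*S*(-16 + S))
-26*W(0) = -234*0*(16 - 1*0) = -234*0*(16 + 0) = -234*0*16 = -26*0 = 0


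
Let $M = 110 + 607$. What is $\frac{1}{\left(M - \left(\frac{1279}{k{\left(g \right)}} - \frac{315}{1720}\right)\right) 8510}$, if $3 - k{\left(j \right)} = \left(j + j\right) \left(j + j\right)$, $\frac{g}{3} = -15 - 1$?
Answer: $\frac{42828}{261439668185} \approx 1.6382 \cdot 10^{-7}$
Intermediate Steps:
$g = -48$ ($g = 3 \left(-15 - 1\right) = 3 \left(-16\right) = -48$)
$M = 717$
$k{\left(j \right)} = 3 - 4 j^{2}$ ($k{\left(j \right)} = 3 - \left(j + j\right) \left(j + j\right) = 3 - 2 j 2 j = 3 - 4 j^{2}$)
$\frac{1}{\left(M - \left(\frac{1279}{k{\left(g \right)}} - \frac{315}{1720}\right)\right) 8510} = \frac{1}{\left(717 - \left(\frac{1279}{3 - 4 \left(-48\right)^{2}} - \frac{315}{1720}\right)\right) 8510} = \frac{1}{717 - \left(\frac{1279}{3 - 9216} - \frac{63}{344}\right)} \frac{1}{8510} = \frac{1}{717 - \left(\frac{1279}{-9213} - \frac{63}{344}\right)} \frac{1}{8510} = \frac{1}{717 - \left(1279 \left(- \frac{1}{9213}\right) - \frac{63}{344}\right)} \frac{1}{8510} = \frac{1}{717 - \left(- \frac{1279}{9213} - \frac{63}{344}\right)} \frac{1}{8510} = \frac{1}{717 - - \frac{1020395}{3169272}} \cdot \frac{1}{8510} = \frac{1}{717 + \frac{1020395}{3169272}} \cdot \frac{1}{8510} = \frac{1}{\frac{2273388419}{3169272}} \cdot \frac{1}{8510} = \frac{3169272}{2273388419} \cdot \frac{1}{8510} = \frac{42828}{261439668185}$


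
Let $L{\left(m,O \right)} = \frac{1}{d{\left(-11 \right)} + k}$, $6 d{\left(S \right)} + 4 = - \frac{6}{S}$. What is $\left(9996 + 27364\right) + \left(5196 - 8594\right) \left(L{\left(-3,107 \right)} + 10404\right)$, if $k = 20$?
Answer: $- \frac{22637304046}{641} \approx -3.5316 \cdot 10^{7}$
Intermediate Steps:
$d{\left(S \right)} = - \frac{2}{3} - \frac{1}{S}$ ($d{\left(S \right)} = - \frac{2}{3} + \frac{\left(-6\right) \frac{1}{S}}{6} = - \frac{2}{3} - \frac{1}{S}$)
$L{\left(m,O \right)} = \frac{33}{641}$ ($L{\left(m,O \right)} = \frac{1}{\left(- \frac{2}{3} - \frac{1}{-11}\right) + 20} = \frac{1}{\left(- \frac{2}{3} - - \frac{1}{11}\right) + 20} = \frac{1}{\left(- \frac{2}{3} + \frac{1}{11}\right) + 20} = \frac{1}{- \frac{19}{33} + 20} = \frac{1}{\frac{641}{33}} = \frac{33}{641}$)
$\left(9996 + 27364\right) + \left(5196 - 8594\right) \left(L{\left(-3,107 \right)} + 10404\right) = \left(9996 + 27364\right) + \left(5196 - 8594\right) \left(\frac{33}{641} + 10404\right) = 37360 - \frac{22661251806}{641} = - \frac{22637304046}{641}$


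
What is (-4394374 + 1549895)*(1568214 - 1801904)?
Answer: 664726297510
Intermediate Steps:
(-4394374 + 1549895)*(1568214 - 1801904) = -2844479*(-233690) = 664726297510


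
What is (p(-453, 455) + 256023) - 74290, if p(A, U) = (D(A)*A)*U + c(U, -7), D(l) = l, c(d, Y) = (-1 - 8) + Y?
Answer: 93551812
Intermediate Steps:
c(d, Y) = -9 + Y
p(A, U) = -16 + U*A² (p(A, U) = (A*A)*U + (-9 - 7) = A²*U - 16 = U*A² - 16 = -16 + U*A²)
(p(-453, 455) + 256023) - 74290 = ((-16 + 455*(-453)²) + 256023) - 74290 = ((-16 + 455*205209) + 256023) - 74290 = ((-16 + 93370095) + 256023) - 74290 = (93370079 + 256023) - 74290 = 93626102 - 74290 = 93551812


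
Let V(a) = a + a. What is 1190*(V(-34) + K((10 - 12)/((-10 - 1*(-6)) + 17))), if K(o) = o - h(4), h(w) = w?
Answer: -1116220/13 ≈ -85863.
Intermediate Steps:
V(a) = 2*a
K(o) = -4 + o (K(o) = o - 1*4 = o - 4 = -4 + o)
1190*(V(-34) + K((10 - 12)/((-10 - 1*(-6)) + 17))) = 1190*(2*(-34) + (-4 + (10 - 12)/((-10 - 1*(-6)) + 17))) = 1190*(-68 + (-4 - 2/((-10 + 6) + 17))) = 1190*(-68 + (-4 - 2/(-4 + 17))) = 1190*(-68 + (-4 - 2/13)) = 1190*(-68 - 54/13) = 1190*(-938/13) = -1116220/13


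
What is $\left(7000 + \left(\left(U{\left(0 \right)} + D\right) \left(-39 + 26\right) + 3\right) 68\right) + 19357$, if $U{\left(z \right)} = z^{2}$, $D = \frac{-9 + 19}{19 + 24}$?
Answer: $\frac{1133283}{43} \approx 26355.0$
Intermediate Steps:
$D = \frac{10}{43} \approx 0.23256$
$\left(7000 + \left(\left(U{\left(0 \right)} + D\right) \left(-39 + 26\right) + 3\right) 68\right) + 19357 = \left(7000 + \left(\left(0^{2} + \frac{10}{43}\right) \left(-39 + 26\right) + 3\right) 68\right) + 19357 = \left(7000 + \left(\left(0 + \frac{10}{43}\right) \left(-13\right) + 3\right) 68\right) + 19357 = \left(7000 + \left(\frac{10}{43} \left(-13\right) + 3\right) 68\right) + 19357 = \left(7000 + \left(- \frac{130}{43} + 3\right) 68\right) + 19357 = \left(7000 - \frac{68}{43}\right) + 19357 = \frac{300932}{43} + 19357 = \frac{1133283}{43}$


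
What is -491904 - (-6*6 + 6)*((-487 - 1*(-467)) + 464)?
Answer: -478584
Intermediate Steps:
-491904 - (-6*6 + 6)*((-487 - 1*(-467)) + 464) = -491904 - (-36 + 6)*((-487 + 467) + 464) = -491904 - (-30)*(-20 + 464) = -491904 - (-30)*444 = -491904 - 1*(-13320) = -491904 + 13320 = -478584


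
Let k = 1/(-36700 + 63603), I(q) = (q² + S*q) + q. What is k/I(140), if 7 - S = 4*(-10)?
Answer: 1/708086960 ≈ 1.4123e-9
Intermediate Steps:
S = 47 (S = 7 - 4*(-10) = 7 - 1*(-40) = 7 + 40 = 47)
I(q) = q² + 48*q (I(q) = (q² + 47*q) + q = q² + 48*q)
k = 1/26903 ≈ 3.7171e-5
k/I(140) = 1/(26903*((140*(48 + 140)))) = 1/(26903*((140*188))) = (1/26903)/26320 = (1/26903)*(1/26320) = 1/708086960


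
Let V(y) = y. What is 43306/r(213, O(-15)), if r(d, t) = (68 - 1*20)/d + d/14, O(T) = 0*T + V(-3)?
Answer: 43046164/15347 ≈ 2804.9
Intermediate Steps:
O(T) = -3 (O(T) = 0*T - 3 = 0 - 3 = -3)
r(d, t) = 48/d + d/14 (r(d, t) = (68 - 20)/d + d*(1/14) = 48/d + d/14)
43306/r(213, O(-15)) = 43306/(48/213 + (1/14)*213) = 43306/(48*(1/213) + 213/14) = 43306/(16/71 + 213/14) = 43306/(15347/994) = 43306*(994/15347) = 43046164/15347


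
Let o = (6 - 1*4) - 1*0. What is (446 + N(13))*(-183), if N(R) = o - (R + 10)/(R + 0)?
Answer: -1061583/13 ≈ -81660.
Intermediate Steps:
o = 2 (o = (6 - 4) + 0 = 2 + 0 = 2)
N(R) = 2 - (10 + R)/R (N(R) = 2 - (R + 10)/(R + 0) = 2 - (10 + R)/R)
(446 + N(13))*(-183) = (446 + (-10 + 13)/13)*(-183) = (446 + (1/13)*3)*(-183) = (446 + 3/13)*(-183) = (5801/13)*(-183) = -1061583/13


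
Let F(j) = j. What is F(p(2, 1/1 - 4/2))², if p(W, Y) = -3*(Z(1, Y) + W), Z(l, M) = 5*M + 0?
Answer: 81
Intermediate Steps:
Z(l, M) = 5*M
p(W, Y) = -15*Y - 3*W (p(W, Y) = -3*(5*Y + W) = -3*(W + 5*Y) = -15*Y - 3*W)
F(p(2, 1/1 - 4/2))² = (-15*(1/1 - 4/2) - 3*2)² = (-15*(1*1 - 4*½) - 6)² = (-15*(1 - 2) - 6)² = (-15*(-1) - 6)² = (15 - 6)² = 9² = 81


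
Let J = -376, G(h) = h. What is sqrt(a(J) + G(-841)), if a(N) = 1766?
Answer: 5*sqrt(37) ≈ 30.414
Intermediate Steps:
sqrt(a(J) + G(-841)) = sqrt(1766 - 841) = sqrt(925) = 5*sqrt(37)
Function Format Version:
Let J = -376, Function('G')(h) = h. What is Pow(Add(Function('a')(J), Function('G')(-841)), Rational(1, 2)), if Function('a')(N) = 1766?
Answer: Mul(5, Pow(37, Rational(1, 2))) ≈ 30.414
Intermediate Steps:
Pow(Add(Function('a')(J), Function('G')(-841)), Rational(1, 2)) = Pow(Add(1766, -841), Rational(1, 2)) = Pow(925, Rational(1, 2)) = Mul(5, Pow(37, Rational(1, 2)))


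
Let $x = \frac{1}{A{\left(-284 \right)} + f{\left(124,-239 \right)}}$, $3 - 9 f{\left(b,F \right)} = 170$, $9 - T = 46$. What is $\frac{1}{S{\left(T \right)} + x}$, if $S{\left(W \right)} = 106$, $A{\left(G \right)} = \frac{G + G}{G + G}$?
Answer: $\frac{158}{16739} \approx 0.009439$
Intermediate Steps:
$T = -37$ ($T = 9 - 46 = -37$)
$f{\left(b,F \right)} = - \frac{167}{9}$ ($f{\left(b,F \right)} = \frac{1}{3} - \frac{170}{9} = - \frac{167}{9}$)
$A{\left(G \right)} = 1$ ($A{\left(G \right)} = \frac{2 G}{2 G} = 2 G \frac{1}{2 G} = 1$)
$x = - \frac{9}{158}$ ($x = \frac{1}{1 - \frac{167}{9}} = \frac{1}{- \frac{158}{9}} = - \frac{9}{158} \approx -0.056962$)
$\frac{1}{S{\left(T \right)} + x} = \frac{1}{106 - \frac{9}{158}} = \frac{1}{\frac{16739}{158}} = \frac{158}{16739}$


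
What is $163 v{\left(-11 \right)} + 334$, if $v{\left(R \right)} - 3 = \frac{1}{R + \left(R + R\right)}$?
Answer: $\frac{26996}{33} \approx 818.06$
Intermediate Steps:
$v{\left(R \right)} = 3 + \frac{1}{3 R}$ ($v{\left(R \right)} = 3 + \frac{1}{R + \left(R + R\right)} = 3 + \frac{1}{R + 2 R} = 3 + \frac{1}{3 R}$)
$163 v{\left(-11 \right)} + 334 = 163 \left(3 + \frac{1}{3 \left(-11\right)}\right) + 334 = 163 \left(3 + \frac{1}{3} \left(- \frac{1}{11}\right)\right) + 334 = 163 \left(3 - \frac{1}{33}\right) + 334 = 163 \cdot \frac{98}{33} + 334 = \frac{15974}{33} + 334 = \frac{26996}{33}$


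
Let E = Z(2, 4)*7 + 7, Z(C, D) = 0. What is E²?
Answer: 49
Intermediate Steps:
E = 7 (E = 0*7 + 7 = 0 + 7 = 7)
E² = 7² = 49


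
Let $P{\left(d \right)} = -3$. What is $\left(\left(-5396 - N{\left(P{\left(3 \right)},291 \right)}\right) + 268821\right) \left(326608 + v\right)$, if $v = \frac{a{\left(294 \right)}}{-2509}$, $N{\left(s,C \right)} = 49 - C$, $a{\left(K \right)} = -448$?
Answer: $\frac{216064538726640}{2509} \approx 8.6116 \cdot 10^{10}$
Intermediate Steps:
$v = \frac{448}{2509}$ ($v = - \frac{448}{-2509} = \left(-448\right) \left(- \frac{1}{2509}\right) = \frac{448}{2509} \approx 0.17856$)
$\left(\left(-5396 - N{\left(P{\left(3 \right)},291 \right)}\right) + 268821\right) \left(326608 + v\right) = \left(\left(-5396 - \left(49 - 291\right)\right) + 268821\right) \left(326608 + \frac{448}{2509}\right) = \left(\left(-5396 - \left(49 - 291\right)\right) + 268821\right) \frac{819459920}{2509} = \left(\left(-5396 - -242\right) + 268821\right) \frac{819459920}{2509} = \left(\left(-5396 + 242\right) + 268821\right) \frac{819459920}{2509} = \left(-5154 + 268821\right) \frac{819459920}{2509} = 263667 \cdot \frac{819459920}{2509} = \frac{216064538726640}{2509}$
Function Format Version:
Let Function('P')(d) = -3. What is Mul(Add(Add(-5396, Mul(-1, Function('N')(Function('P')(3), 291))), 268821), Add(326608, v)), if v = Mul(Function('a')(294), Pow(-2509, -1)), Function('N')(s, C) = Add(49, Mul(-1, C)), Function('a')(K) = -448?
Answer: Rational(216064538726640, 2509) ≈ 8.6116e+10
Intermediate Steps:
v = Rational(448, 2509) (v = Mul(-448, Pow(-2509, -1)) = Mul(-448, Rational(-1, 2509)) = Rational(448, 2509) ≈ 0.17856)
Mul(Add(Add(-5396, Mul(-1, Function('N')(Function('P')(3), 291))), 268821), Add(326608, v)) = Mul(Add(Add(-5396, Mul(-1, Add(49, Mul(-1, 291)))), 268821), Add(326608, Rational(448, 2509))) = Mul(Add(Add(-5396, Mul(-1, Add(49, -291))), 268821), Rational(819459920, 2509)) = Mul(Add(Add(-5396, Mul(-1, -242)), 268821), Rational(819459920, 2509)) = Mul(Add(Add(-5396, 242), 268821), Rational(819459920, 2509)) = Mul(Add(-5154, 268821), Rational(819459920, 2509)) = Mul(263667, Rational(819459920, 2509)) = Rational(216064538726640, 2509)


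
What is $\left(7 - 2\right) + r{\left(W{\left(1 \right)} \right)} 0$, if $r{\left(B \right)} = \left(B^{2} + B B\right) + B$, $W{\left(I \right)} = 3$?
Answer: $5$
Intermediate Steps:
$r{\left(B \right)} = B + 2 B^{2}$ ($r{\left(B \right)} = \left(B^{2} + B^{2}\right) + B = 2 B^{2} + B = B + 2 B^{2}$)
$\left(7 - 2\right) + r{\left(W{\left(1 \right)} \right)} 0 = \left(7 - 2\right) + 3 \left(1 + 2 \cdot 3\right) 0 = \left(7 - 2\right) + 3 \left(1 + 6\right) 0 = 5 + 3 \cdot 7 \cdot 0 = 5 + 21 \cdot 0 = 5 + 0 = 5$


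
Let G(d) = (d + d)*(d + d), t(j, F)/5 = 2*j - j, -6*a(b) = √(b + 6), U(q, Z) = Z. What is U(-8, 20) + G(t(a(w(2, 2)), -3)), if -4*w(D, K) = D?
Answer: 635/18 ≈ 35.278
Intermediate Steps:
w(D, K) = -D/4
a(b) = -√(6 + b)/6 (a(b) = -√(b + 6)/6 = -√(6 + b)/6)
t(j, F) = 5*j (t(j, F) = 5*(2*j - j) = 5*j)
G(d) = 4*d² (G(d) = (2*d)*(2*d) = 4*d²)
U(-8, 20) + G(t(a(w(2, 2)), -3)) = 20 + 4*(5*(-√(6 - ¼*2)/6))² = 20 + 4*(5*(-√(6 - ½)/6))² = 20 + 4*(5*(-√22/12))² = 20 + 4*(-5*√22/12)² = 20 + 4*(275/72) = 20 + 275/18 = 635/18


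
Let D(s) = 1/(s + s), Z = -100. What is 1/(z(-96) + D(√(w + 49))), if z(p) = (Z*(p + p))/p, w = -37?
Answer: -9600/1919999 - 4*√3/1919999 ≈ -0.0050036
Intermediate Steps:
z(p) = -200 (z(p) = (-100*(p + p))/p = (-200*p)/p = -200)
D(s) = 1/(2*s)
1/(z(-96) + D(√(w + 49))) = 1/(-200 + 1/(2*(√(-37 + 49)))) = 1/(-200 + 1/(2*(√12))) = 1/(-200 + 1/(2*((2*√3)))) = 1/(-200 + (√3/6)/2) = 1/(-200 + √3/12)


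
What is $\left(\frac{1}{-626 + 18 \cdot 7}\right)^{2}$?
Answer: $\frac{1}{250000} \approx 4.0 \cdot 10^{-6}$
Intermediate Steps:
$\left(\frac{1}{-626 + 18 \cdot 7}\right)^{2} = \left(\frac{1}{-626 + 126}\right)^{2} = \left(\frac{1}{-500}\right)^{2} = \left(- \frac{1}{500}\right)^{2} = \frac{1}{250000}$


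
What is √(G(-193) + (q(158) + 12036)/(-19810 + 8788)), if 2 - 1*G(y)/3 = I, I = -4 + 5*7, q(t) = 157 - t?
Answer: I*√10701799878/11022 ≈ 9.3857*I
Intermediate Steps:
I = 31 (I = -4 + 35 = 31)
G(y) = -87 (G(y) = 6 - 3*31 = 6 - 93 = -87)
√(G(-193) + (q(158) + 12036)/(-19810 + 8788)) = √(-87 + ((157 - 1*158) + 12036)/(-19810 + 8788)) = √(-87 + ((157 - 158) + 12036)/(-11022)) = √(-87 + (-1 + 12036)*(-1/11022)) = √(-87 + 12035*(-1/11022)) = √(-87 - 12035/11022) = √(-970949/11022) = I*√10701799878/11022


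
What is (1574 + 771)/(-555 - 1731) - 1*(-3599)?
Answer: 8224969/2286 ≈ 3598.0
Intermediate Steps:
(1574 + 771)/(-555 - 1731) - 1*(-3599) = 2345/(-2286) + 3599 = 2345*(-1/2286) + 3599 = -2345/2286 + 3599 = 8224969/2286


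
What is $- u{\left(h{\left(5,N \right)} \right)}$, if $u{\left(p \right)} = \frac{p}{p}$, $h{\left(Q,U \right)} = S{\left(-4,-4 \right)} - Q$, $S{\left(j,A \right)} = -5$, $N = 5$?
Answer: $-1$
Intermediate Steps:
$h{\left(Q,U \right)} = -5 - Q$
$u{\left(p \right)} = 1$
$- u{\left(h{\left(5,N \right)} \right)} = \left(-1\right) 1 = -1$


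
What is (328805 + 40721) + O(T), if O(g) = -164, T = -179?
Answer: 369362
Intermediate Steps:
(328805 + 40721) + O(T) = (328805 + 40721) - 164 = 369526 - 164 = 369362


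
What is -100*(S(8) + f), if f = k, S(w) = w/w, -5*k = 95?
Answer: 1800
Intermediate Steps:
k = -19 (k = -⅕*95 = -19)
S(w) = 1
f = -19
-100*(S(8) + f) = -100*(1 - 19) = -100*(-18) = 1800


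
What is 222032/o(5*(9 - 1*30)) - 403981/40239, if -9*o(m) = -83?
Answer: 80375580409/3339837 ≈ 24066.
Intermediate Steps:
o(m) = 83/9 (o(m) = -⅑*(-83) = 83/9)
222032/o(5*(9 - 1*30)) - 403981/40239 = 222032/(83/9) - 403981/40239 = 222032*(9/83) - 403981*1/40239 = 1998288/83 - 403981/40239 = 80375580409/3339837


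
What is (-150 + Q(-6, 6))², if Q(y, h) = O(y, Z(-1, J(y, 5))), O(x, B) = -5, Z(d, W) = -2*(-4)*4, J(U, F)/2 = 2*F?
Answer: 24025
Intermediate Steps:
J(U, F) = 4*F (J(U, F) = 2*(2*F) = 4*F)
Z(d, W) = 32 (Z(d, W) = 8*4 = 32)
Q(y, h) = -5
(-150 + Q(-6, 6))² = (-150 - 5)² = (-155)² = 24025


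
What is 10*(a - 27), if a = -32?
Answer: -590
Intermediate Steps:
10*(a - 27) = 10*(-32 - 27) = 10*(-59) = -590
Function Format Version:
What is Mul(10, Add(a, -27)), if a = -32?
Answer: -590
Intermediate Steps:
Mul(10, Add(a, -27)) = Mul(10, Add(-32, -27)) = Mul(10, -59) = -590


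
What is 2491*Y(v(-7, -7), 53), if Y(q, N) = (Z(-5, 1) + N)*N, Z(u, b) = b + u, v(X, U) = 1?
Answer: 6469127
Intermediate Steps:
Y(q, N) = N*(-4 + N) (Y(q, N) = ((1 - 5) + N)*N = (-4 + N)*N = N*(-4 + N))
2491*Y(v(-7, -7), 53) = 2491*(53*(-4 + 53)) = 2491*(53*49) = 2491*2597 = 6469127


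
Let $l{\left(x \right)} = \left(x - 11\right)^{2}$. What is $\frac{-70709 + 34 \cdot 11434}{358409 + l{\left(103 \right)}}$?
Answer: $\frac{318047}{366873} \approx 0.86691$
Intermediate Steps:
$l{\left(x \right)} = \left(-11 + x\right)^{2}$
$\frac{-70709 + 34 \cdot 11434}{358409 + l{\left(103 \right)}} = \frac{-70709 + 34 \cdot 11434}{358409 + \left(-11 + 103\right)^{2}} = \frac{-70709 + 388756}{358409 + 92^{2}} = \frac{318047}{358409 + 8464} = \frac{318047}{366873}$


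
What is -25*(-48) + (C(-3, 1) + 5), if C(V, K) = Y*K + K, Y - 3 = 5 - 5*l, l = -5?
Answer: 1239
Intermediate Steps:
Y = 33 (Y = 3 + (5 - 5*(-5)) = 3 + (5 + 25) = 3 + 30 = 33)
C(V, K) = 34*K (C(V, K) = 33*K + K = 34*K)
-25*(-48) + (C(-3, 1) + 5) = -25*(-48) + (34*1 + 5) = 1200 + (34 + 5) = 1200 + 39 = 1239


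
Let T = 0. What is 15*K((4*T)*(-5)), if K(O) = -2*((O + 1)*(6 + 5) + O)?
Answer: -330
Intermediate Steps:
K(O) = -22 - 24*O (K(O) = -2*((1 + O)*11 + O) = -2*((11 + 11*O) + O) = -2*(11 + 12*O) = -22 - 24*O)
15*K((4*T)*(-5)) = 15*(-22 - 24*4*0*(-5)) = 15*(-22 - 0*(-5)) = 15*(-22 - 24*0) = 15*(-22 + 0) = 15*(-22) = -330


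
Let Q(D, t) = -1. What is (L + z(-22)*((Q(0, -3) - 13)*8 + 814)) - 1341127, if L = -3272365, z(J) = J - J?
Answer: -4613492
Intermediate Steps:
z(J) = 0
(L + z(-22)*((Q(0, -3) - 13)*8 + 814)) - 1341127 = (-3272365 + 0*((-1 - 13)*8 + 814)) - 1341127 = (-3272365 + 0*(-14*8 + 814)) - 1341127 = (-3272365 + 0*(-112 + 814)) - 1341127 = (-3272365 + 0*702) - 1341127 = (-3272365 + 0) - 1341127 = -3272365 - 1341127 = -4613492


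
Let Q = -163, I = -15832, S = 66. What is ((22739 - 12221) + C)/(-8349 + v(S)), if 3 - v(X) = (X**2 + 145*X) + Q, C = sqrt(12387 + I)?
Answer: -10518/22109 - I*sqrt(3445)/22109 ≈ -0.47573 - 0.0026548*I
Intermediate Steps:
C = I*sqrt(3445) (C = sqrt(12387 - 15832) = sqrt(-3445) = I*sqrt(3445) ≈ 58.694*I)
v(X) = 166 - X**2 - 145*X (v(X) = 3 - ((X**2 + 145*X) - 163) = 3 - (-163 + X**2 + 145*X) = 3 + (163 - X**2 - 145*X) = 166 - X**2 - 145*X)
((22739 - 12221) + C)/(-8349 + v(S)) = ((22739 - 12221) + I*sqrt(3445))/(-8349 + (166 - 1*66**2 - 145*66)) = (10518 + I*sqrt(3445))/(-8349 + (166 - 1*4356 - 9570)) = (10518 + I*sqrt(3445))/(-8349 + (166 - 4356 - 9570)) = (10518 + I*sqrt(3445))/(-8349 - 13760) = (10518 + I*sqrt(3445))/(-22109) = (10518 + I*sqrt(3445))*(-1/22109) = -10518/22109 - I*sqrt(3445)/22109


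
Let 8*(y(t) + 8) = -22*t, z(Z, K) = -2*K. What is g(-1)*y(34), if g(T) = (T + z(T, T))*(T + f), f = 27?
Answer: -2639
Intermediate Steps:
y(t) = -8 - 11*t/4 (y(t) = -8 + (-22*t)/8 = -8 - 11*t/4)
g(T) = -T*(27 + T) (g(T) = (T - 2*T)*(T + 27) = (-T)*(27 + T) = -T*(27 + T))
g(-1)*y(34) = (-(-27 - 1*(-1)))*(-8 - 11/4*34) = (-(-27 + 1))*(-8 - 187/2) = -1*(-26)*(-203/2) = 26*(-203/2) = -2639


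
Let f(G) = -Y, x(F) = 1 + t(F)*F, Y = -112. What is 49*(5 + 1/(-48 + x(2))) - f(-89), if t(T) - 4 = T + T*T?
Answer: 3542/27 ≈ 131.19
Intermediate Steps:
t(T) = 4 + T + T² (t(T) = 4 + (T + T*T) = 4 + (T + T²) = 4 + T + T²)
x(F) = 1 + F*(4 + F + F²) (x(F) = 1 + (4 + F + F²)*F = 1 + F*(4 + F + F²))
f(G) = 112 (f(G) = -1*(-112) = 112)
49*(5 + 1/(-48 + x(2))) - f(-89) = 49*(5 + 1/(-48 + (1 + 2*(4 + 2 + 2²)))) - 1*112 = 49*(5 + 1/(-48 + (1 + 2*(4 + 2 + 4)))) - 112 = 49*(5 + 1/(-48 + (1 + 2*10))) - 112 = 49*(5 + 1/(-48 + (1 + 20))) - 112 = 49*(5 + 1/(-48 + 21)) - 112 = 49*(5 + 1/(-27)) - 112 = 49*(5 - 1/27) - 112 = 49*(134/27) - 112 = 6566/27 - 112 = 3542/27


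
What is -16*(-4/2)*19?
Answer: 608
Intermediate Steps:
-16*(-4/2)*19 = -16*(-4*½)*19 = -(-32)*19 = -16*(-2)*19 = 32*19 = 608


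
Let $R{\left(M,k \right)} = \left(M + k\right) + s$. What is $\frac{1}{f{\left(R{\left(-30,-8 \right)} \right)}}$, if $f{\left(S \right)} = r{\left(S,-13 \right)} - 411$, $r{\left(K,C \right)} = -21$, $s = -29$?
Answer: $- \frac{1}{432} \approx -0.0023148$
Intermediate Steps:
$R{\left(M,k \right)} = -29 + M + k$ ($R{\left(M,k \right)} = \left(M + k\right) - 29 = -29 + M + k$)
$f{\left(S \right)} = -432$ ($f{\left(S \right)} = -21 - 411 = -432$)
$\frac{1}{f{\left(R{\left(-30,-8 \right)} \right)}} = \frac{1}{-432} = - \frac{1}{432}$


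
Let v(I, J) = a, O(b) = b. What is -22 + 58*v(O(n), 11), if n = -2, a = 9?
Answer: 500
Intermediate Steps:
v(I, J) = 9
-22 + 58*v(O(n), 11) = -22 + 58*9 = -22 + 522 = 500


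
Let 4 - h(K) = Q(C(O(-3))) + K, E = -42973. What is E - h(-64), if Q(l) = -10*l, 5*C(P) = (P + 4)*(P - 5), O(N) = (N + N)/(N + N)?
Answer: -43001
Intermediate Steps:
O(N) = 1 (O(N) = (2*N)/((2*N)) = (2*N)*(1/(2*N)) = 1)
C(P) = (-5 + P)*(4 + P)/5 (C(P) = ((P + 4)*(P - 5))/5 = ((4 + P)*(-5 + P))/5 = ((-5 + P)*(4 + P))/5 = (-5 + P)*(4 + P)/5)
h(K) = -36 - K (h(K) = 4 - (-10*(-4 - 1/5*1 + (1/5)*1**2) + K) = 4 - (-10*(-4 - 1/5 + (1/5)*1) + K) = 4 - (-10*(-4 - 1/5 + 1/5) + K) = 4 - (-10*(-4) + K) = 4 - (40 + K) = 4 + (-40 - K) = -36 - K)
E - h(-64) = -42973 - (-36 - 1*(-64)) = -42973 - (-36 + 64) = -42973 - 1*28 = -42973 - 28 = -43001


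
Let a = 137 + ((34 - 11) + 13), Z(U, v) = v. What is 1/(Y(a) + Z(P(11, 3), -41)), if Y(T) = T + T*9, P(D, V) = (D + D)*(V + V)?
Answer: 1/1689 ≈ 0.00059207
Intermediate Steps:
P(D, V) = 4*D*V (P(D, V) = (2*D)*(2*V) = 4*D*V)
a = 173 (a = 137 + (23 + 13) = 137 + 36 = 173)
Y(T) = 10*T (Y(T) = T + 9*T = 10*T)
1/(Y(a) + Z(P(11, 3), -41)) = 1/(10*173 - 41) = 1/(1730 - 41) = 1/1689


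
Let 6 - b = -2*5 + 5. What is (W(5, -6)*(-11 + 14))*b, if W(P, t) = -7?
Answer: -231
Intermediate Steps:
b = 11 (b = 6 - (-2*5 + 5) = 6 - (-10 + 5) = 6 - 1*(-5) = 6 + 5 = 11)
(W(5, -6)*(-11 + 14))*b = -7*(-11 + 14)*11 = -7*3*11 = -21*11 = -231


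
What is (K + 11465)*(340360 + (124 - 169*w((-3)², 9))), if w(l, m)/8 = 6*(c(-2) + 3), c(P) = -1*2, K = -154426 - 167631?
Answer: -103232084224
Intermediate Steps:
K = -322057
c(P) = -2
w(l, m) = 48 (w(l, m) = 8*(6*(-2 + 3)) = 8*(6*1) = 8*6 = 48)
(K + 11465)*(340360 + (124 - 169*w((-3)², 9))) = (-322057 + 11465)*(340360 + (124 - 169*48)) = -310592*(340360 + (124 - 8112)) = -310592*(340360 - 7988) = -310592*332372 = -103232084224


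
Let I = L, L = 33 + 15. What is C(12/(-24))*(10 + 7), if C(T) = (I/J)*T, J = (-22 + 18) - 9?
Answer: 408/13 ≈ 31.385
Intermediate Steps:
L = 48
J = -13 (J = -4 - 9 = -13)
I = 48
C(T) = -48*T/13 (C(T) = (48/(-13))*T = (48*(-1/13))*T = -48*T/13)
C(12/(-24))*(10 + 7) = (-576/(13*(-24)))*(10 + 7) = -576*(-1)/(13*24)*17 = -48/13*(-½)*17 = (24/13)*17 = 408/13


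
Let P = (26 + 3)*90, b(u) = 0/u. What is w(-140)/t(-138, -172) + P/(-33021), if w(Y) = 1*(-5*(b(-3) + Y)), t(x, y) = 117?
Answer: 844790/143091 ≈ 5.9039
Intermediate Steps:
b(u) = 0
P = 2610 (P = 29*90 = 2610)
w(Y) = -5*Y (w(Y) = 1*(-5*(0 + Y)) = 1*(-5*Y) = -5*Y)
w(-140)/t(-138, -172) + P/(-33021) = -5*(-140)/117 + 2610/(-33021) = 700*(1/117) + 2610*(-1/33021) = 700/117 - 290/3669 = 844790/143091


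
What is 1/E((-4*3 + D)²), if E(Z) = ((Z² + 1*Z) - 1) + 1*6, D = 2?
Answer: 1/10105 ≈ 9.8961e-5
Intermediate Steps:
E(Z) = 5 + Z + Z² (E(Z) = ((Z² + Z) - 1) + 6 = ((Z + Z²) - 1) + 6 = (-1 + Z + Z²) + 6 = 5 + Z + Z²)
1/E((-4*3 + D)²) = 1/(5 + (-4*3 + 2)² + ((-4*3 + 2)²)²) = 1/(5 + (-12 + 2)² + ((-12 + 2)²)²) = 1/(5 + (-10)² + ((-10)²)²) = 1/(5 + 100 + 100²) = 1/(5 + 100 + 10000) = 1/10105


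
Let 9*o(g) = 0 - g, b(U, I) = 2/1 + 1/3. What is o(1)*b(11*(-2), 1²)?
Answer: -7/27 ≈ -0.25926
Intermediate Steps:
b(U, I) = 7/3 (b(U, I) = 2*1 + 1*(⅓) = 2 + ⅓ = 7/3)
o(g) = -g/9 (o(g) = (0 - g)/9 = (-g)/9 = -g/9)
o(1)*b(11*(-2), 1²) = -⅑*1*(7/3) = -⅑*7/3 = -7/27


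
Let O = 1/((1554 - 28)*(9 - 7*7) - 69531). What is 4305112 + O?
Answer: 562122778951/130571 ≈ 4.3051e+6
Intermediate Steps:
O = -1/130571 (O = 1/(1526*(9 - 49) - 69531) = 1/(1526*(-40) - 69531) = 1/(-61040 - 69531) = 1/(-130571) = -1/130571 ≈ -7.6587e-6)
4305112 + O = 4305112 - 1/130571 = 562122778951/130571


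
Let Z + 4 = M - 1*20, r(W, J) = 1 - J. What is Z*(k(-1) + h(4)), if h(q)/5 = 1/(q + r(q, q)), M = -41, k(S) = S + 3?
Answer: -455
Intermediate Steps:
k(S) = 3 + S
h(q) = 5 (h(q) = 5/(q + (1 - q)) = 5/1 = 5*1 = 5)
Z = -65 (Z = -4 + (-41 - 1*20) = -4 + (-41 - 20) = -4 - 61 = -65)
Z*(k(-1) + h(4)) = -65*((3 - 1) + 5) = -65*(2 + 5) = -65*7 = -455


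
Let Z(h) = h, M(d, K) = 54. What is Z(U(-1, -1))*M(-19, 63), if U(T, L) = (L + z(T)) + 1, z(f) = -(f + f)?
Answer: 108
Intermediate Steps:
z(f) = -2*f
U(T, L) = 1 + L - 2*T (U(T, L) = (L - 2*T) + 1 = 1 + L - 2*T)
Z(U(-1, -1))*M(-19, 63) = (1 - 1 - 2*(-1))*54 = (1 - 1 + 2)*54 = 2*54 = 108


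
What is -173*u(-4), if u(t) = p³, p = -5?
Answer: 21625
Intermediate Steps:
u(t) = -125 (u(t) = (-5)³ = -125)
-173*u(-4) = -173*(-125) = 21625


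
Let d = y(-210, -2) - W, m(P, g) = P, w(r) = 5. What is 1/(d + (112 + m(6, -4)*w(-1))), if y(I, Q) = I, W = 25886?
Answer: -1/25954 ≈ -3.8530e-5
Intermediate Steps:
d = -26096 (d = -210 - 1*25886 = -210 - 25886 = -26096)
1/(d + (112 + m(6, -4)*w(-1))) = 1/(-26096 + (112 + 6*5)) = 1/(-26096 + (112 + 30)) = 1/(-26096 + 142) = 1/(-25954) = -1/25954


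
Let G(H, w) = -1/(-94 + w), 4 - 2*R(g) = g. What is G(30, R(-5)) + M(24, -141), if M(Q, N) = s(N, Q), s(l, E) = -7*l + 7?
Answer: 177928/179 ≈ 994.01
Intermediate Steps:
R(g) = 2 - g/2
s(l, E) = 7 - 7*l
M(Q, N) = 7 - 7*N
G(30, R(-5)) + M(24, -141) = -1/(-94 + (2 - ½*(-5))) + (7 - 7*(-141)) = -1/(-94 + (2 + 5/2)) + (7 + 987) = -1/(-94 + 9/2) + 994 = -1/(-179/2) + 994 = -1*(-2/179) + 994 = 2/179 + 994 = 177928/179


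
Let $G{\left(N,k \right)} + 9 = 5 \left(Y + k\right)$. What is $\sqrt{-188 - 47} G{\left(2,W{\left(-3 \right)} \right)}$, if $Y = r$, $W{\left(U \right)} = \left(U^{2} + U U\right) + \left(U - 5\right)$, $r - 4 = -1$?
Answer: $56 i \sqrt{235} \approx 858.46 i$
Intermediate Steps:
$r = 3$ ($r = 4 - 1 = 3$)
$W{\left(U \right)} = -5 + U + 2 U^{2}$ ($W{\left(U \right)} = \left(U^{2} + U^{2}\right) + \left(-5 + U\right) = 2 U^{2} + \left(-5 + U\right) = -5 + U + 2 U^{2}$)
$Y = 3$
$G{\left(N,k \right)} = 6 + 5 k$ ($G{\left(N,k \right)} = -9 + 5 \left(3 + k\right) = -9 + \left(15 + 5 k\right) = 6 + 5 k$)
$\sqrt{-188 - 47} G{\left(2,W{\left(-3 \right)} \right)} = \sqrt{-188 - 47} \left(6 + 5 \left(-5 - 3 + 2 \left(-3\right)^{2}\right)\right) = \sqrt{-235} \left(6 + 5 \left(-5 - 3 + 2 \cdot 9\right)\right) = i \sqrt{235} \left(6 + 5 \left(-5 - 3 + 18\right)\right) = i \sqrt{235} \left(6 + 5 \cdot 10\right) = i \sqrt{235} \left(6 + 50\right) = i \sqrt{235} \cdot 56 = 56 i \sqrt{235}$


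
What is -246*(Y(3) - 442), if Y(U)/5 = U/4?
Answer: 215619/2 ≈ 1.0781e+5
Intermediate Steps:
Y(U) = 5*U/4 (Y(U) = 5*(U/4) = 5*U/4)
-246*(Y(3) - 442) = -246*((5/4)*3 - 442) = -246*(15/4 - 442) = -246*(-1753/4) = 215619/2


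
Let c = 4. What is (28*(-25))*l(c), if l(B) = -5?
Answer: 3500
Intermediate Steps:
(28*(-25))*l(c) = (28*(-25))*(-5) = -700*(-5) = 3500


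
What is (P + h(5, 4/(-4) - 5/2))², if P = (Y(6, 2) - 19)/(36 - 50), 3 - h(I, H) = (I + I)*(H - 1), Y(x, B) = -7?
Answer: 121801/49 ≈ 2485.7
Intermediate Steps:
h(I, H) = 3 - 2*I*(-1 + H) (h(I, H) = 3 - (I + I)*(H - 1) = 3 - 2*I*(-1 + H))
P = 13/7 (P = (-7 - 19)/(36 - 50) = -26/(-14) = -26*(-1/14) = 13/7 ≈ 1.8571)
(P + h(5, 4/(-4) - 5/2))² = (13/7 + (3 + 2*5 - 2*(4/(-4) - 5/2)*5))² = (13/7 + (3 + 10 - 2*(4*(-¼) - 5*½)*5))² = (13/7 + (3 + 10 - 2*(-1 - 5/2)*5))² = (13/7 + (3 + 10 - 2*(-7/2)*5))² = (13/7 + (3 + 10 + 35))² = (13/7 + 48)² = (349/7)² = 121801/49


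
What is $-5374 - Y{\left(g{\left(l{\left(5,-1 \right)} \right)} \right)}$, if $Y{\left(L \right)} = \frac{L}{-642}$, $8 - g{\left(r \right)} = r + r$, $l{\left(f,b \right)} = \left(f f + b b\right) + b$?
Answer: $- \frac{575025}{107} \approx -5374.1$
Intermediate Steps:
$l{\left(f,b \right)} = b + b^{2} + f^{2}$ ($l{\left(f,b \right)} = \left(f^{2} + b^{2}\right) + b = \left(b^{2} + f^{2}\right) + b = b + b^{2} + f^{2}$)
$g{\left(r \right)} = 8 - 2 r$ ($g{\left(r \right)} = 8 - \left(r + r\right) = 8 - 2 r$)
$Y{\left(L \right)} = - \frac{L}{642}$ ($Y{\left(L \right)} = L \left(- \frac{1}{642}\right) = - \frac{L}{642}$)
$-5374 - Y{\left(g{\left(l{\left(5,-1 \right)} \right)} \right)} = -5374 - - \frac{8 - 2 \left(-1 + \left(-1\right)^{2} + 5^{2}\right)}{642} = -5374 - - \frac{8 - 2 \left(-1 + 1 + 25\right)}{642} = -5374 - - \frac{8 - 50}{642} = -5374 - \left(- \frac{1}{642}\right) \left(-42\right) = -5374 - \frac{7}{107} = - \frac{575025}{107}$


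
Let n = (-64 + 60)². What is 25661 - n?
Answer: 25645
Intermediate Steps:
n = 16 (n = (-4)² = 16)
25661 - n = 25661 - 1*16 = 25661 - 16 = 25645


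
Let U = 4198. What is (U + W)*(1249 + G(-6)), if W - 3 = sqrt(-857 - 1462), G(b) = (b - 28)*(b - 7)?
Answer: 7103891 + 1691*I*sqrt(2319) ≈ 7.1039e+6 + 81432.0*I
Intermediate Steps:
G(b) = (-28 + b)*(-7 + b)
W = 3 + I*sqrt(2319) (W = 3 + sqrt(-857 - 1462) = 3 + sqrt(-2319) = 3 + I*sqrt(2319) ≈ 3.0 + 48.156*I)
(U + W)*(1249 + G(-6)) = (4198 + (3 + I*sqrt(2319)))*(1249 + (196 + (-6)**2 - 35*(-6))) = (4201 + I*sqrt(2319))*(1249 + (196 + 36 + 210)) = (4201 + I*sqrt(2319))*(1249 + 442) = (4201 + I*sqrt(2319))*1691 = 7103891 + 1691*I*sqrt(2319)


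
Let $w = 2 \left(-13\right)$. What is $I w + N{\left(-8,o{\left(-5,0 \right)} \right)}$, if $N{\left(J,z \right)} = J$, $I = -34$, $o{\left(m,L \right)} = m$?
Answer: $876$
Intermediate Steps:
$w = -26$
$I w + N{\left(-8,o{\left(-5,0 \right)} \right)} = \left(-34\right) \left(-26\right) - 8 = 884 - 8 = 876$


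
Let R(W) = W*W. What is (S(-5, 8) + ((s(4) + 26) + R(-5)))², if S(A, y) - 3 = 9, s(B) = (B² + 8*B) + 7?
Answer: 13924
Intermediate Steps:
s(B) = 7 + B² + 8*B
R(W) = W²
S(A, y) = 12 (S(A, y) = 3 + 9 = 12)
(S(-5, 8) + ((s(4) + 26) + R(-5)))² = (12 + (((7 + 4² + 8*4) + 26) + (-5)²))² = (12 + (((7 + 16 + 32) + 26) + 25))² = (12 + ((55 + 26) + 25))² = (12 + (81 + 25))² = (12 + 106)² = 118² = 13924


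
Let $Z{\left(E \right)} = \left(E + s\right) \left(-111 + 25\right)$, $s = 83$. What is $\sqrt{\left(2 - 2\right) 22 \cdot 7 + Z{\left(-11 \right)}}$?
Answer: $12 i \sqrt{43} \approx 78.689 i$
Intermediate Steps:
$Z{\left(E \right)} = -7138 - 86 E$ ($Z{\left(E \right)} = \left(E + 83\right) \left(-111 + 25\right) = \left(83 + E\right) \left(-86\right) = -7138 - 86 E$)
$\sqrt{\left(2 - 2\right) 22 \cdot 7 + Z{\left(-11 \right)}} = \sqrt{\left(2 - 2\right) 22 \cdot 7 - 6192} = \sqrt{\left(2 - 2\right) 22 \cdot 7 + \left(-7138 + 946\right)} = \sqrt{0 \cdot 22 \cdot 7 - 6192} = \sqrt{0 \cdot 7 - 6192} = \sqrt{0 - 6192} = \sqrt{-6192} = 12 i \sqrt{43}$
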